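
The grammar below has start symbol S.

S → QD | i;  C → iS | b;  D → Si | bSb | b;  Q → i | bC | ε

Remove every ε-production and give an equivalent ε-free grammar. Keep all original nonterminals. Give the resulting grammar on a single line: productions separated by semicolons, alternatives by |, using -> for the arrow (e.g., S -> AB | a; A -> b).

S -> D | i | QD; C -> b | iS; D -> b | Si | bSb; Q -> i | bC

Nullable set: {Q}.
S -> QD: Q nullable, giving D | QD.
Drop Q -> ε.
Unchanged (no nullable symbols): S -> i; C -> b; C -> iS; D -> Si; D -> b; D -> bSb; Q -> bC; Q -> i.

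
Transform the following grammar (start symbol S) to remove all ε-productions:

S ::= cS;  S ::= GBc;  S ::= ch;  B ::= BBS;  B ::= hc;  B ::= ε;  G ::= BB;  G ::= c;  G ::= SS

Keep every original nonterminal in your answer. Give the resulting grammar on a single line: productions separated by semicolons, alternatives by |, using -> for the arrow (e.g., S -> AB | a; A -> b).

S -> c | Bc | Gc | cS | ch | GBc; B -> S | BS | hc | BBS; G -> B | c | BB | SS

Nullable set: {B, G}.
S -> GBc: G, B nullable, giving Bc | GBc | Gc | c.
Drop B -> ε.
B -> BBS: B, B nullable, giving BBS | BS | S.
G -> BB: B, B nullable, giving B | BB.
Unchanged (no nullable symbols): S -> cS; S -> ch; B -> hc; G -> SS; G -> c.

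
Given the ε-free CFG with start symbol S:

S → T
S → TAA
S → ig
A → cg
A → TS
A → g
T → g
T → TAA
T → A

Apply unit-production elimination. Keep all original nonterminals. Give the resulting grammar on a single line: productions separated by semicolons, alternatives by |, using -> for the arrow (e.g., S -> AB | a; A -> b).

S -> g | TS | cg | ig | TAA; A -> g | TS | cg; T -> g | TS | cg | TAA

Unit productions: S->T, T->A.
Unit pairs (A ⇒* B via units): (S,A), (S,T), (T,A).
S: inherits non-unit rules of {A, S, T} → TAA | TS | cg | g | ig.
A: inherits non-unit rules of {A} → TS | cg | g.
T: inherits non-unit rules of {A, T} → TAA | TS | cg | g.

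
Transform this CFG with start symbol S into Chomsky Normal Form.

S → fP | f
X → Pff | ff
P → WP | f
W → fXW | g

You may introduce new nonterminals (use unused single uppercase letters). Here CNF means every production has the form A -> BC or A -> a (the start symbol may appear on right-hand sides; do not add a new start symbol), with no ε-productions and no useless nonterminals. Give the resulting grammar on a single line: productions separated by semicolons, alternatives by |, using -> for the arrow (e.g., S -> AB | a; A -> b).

No ε-productions.
No unit productions to eliminate.
TERM: introduce A -> f and substitute in every rule of length ≥2.
BIN: W -> AXW becomes W -> AB, B -> XW; X -> PAA becomes X -> PC, C -> AA.

S -> f | AP; A -> f; B -> XW; C -> AA; P -> f | WP; W -> g | AB; X -> AA | PC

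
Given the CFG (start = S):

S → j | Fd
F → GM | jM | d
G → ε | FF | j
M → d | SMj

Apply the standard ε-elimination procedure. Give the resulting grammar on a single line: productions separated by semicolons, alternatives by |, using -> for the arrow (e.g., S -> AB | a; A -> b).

Nullable set: {G}.
F -> GM: G nullable, giving GM | M.
Drop G -> ε.
Unchanged (no nullable symbols): S -> Fd; S -> j; F -> d; F -> jM; G -> FF; G -> j; M -> SMj; M -> d.

S -> j | Fd; F -> M | d | GM | jM; G -> j | FF; M -> d | SMj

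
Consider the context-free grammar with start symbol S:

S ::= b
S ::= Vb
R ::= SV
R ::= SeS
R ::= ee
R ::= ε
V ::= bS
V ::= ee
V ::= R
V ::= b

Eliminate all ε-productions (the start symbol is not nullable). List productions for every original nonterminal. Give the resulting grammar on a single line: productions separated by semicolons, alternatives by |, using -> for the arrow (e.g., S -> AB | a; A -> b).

Nullable set: {R, V}.
S -> Vb: V nullable, giving Vb | b.
Drop R -> ε.
R -> SV: V nullable, giving S | SV.
V -> R: R nullable, giving R.
Unchanged (no nullable symbols): S -> b; R -> SeS; R -> ee; V -> b; V -> bS; V -> ee.

S -> b | Vb; R -> S | SV | ee | SeS; V -> R | b | bS | ee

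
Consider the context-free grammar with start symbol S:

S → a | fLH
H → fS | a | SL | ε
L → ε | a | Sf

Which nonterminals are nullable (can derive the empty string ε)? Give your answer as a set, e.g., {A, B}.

Directly nullable (have an ε-rule): {H, L}.
Not nullable: S — each has a terminal in every rule's right-hand side or depends on a non-nullable symbol.

{H, L}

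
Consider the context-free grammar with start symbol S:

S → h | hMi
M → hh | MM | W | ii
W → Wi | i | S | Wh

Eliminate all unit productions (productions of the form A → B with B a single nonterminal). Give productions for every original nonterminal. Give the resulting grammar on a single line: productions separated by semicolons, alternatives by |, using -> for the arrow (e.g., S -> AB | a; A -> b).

S -> h | hMi; M -> h | i | MM | Wh | Wi | hh | ii | hMi; W -> h | i | Wh | Wi | hMi

Unit productions: M->W, W->S.
Unit pairs (A ⇒* B via units): (M,S), (M,W), (W,S).
S: inherits non-unit rules of {S} → h | hMi.
M: inherits non-unit rules of {M, S, W} → MM | Wh | Wi | h | hMi | hh | i | ii.
W: inherits non-unit rules of {S, W} → Wh | Wi | h | hMi | i.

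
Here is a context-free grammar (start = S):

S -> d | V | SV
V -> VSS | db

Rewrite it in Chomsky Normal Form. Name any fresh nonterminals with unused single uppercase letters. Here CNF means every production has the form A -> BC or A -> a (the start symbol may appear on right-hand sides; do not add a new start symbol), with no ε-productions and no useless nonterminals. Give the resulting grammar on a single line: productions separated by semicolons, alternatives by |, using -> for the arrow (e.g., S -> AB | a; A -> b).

No ε-productions.
After unit-elimination: S -> d | SV | db | VSS; V -> db | VSS.
TERM: introduce B -> b, A -> d and substitute in every rule of length ≥2.
BIN: S -> VSS becomes S -> VC, C -> SS; V -> VSS becomes V -> VD, D -> SS.

S -> d | AB | SV | VC; A -> d; B -> b; C -> SS; D -> SS; V -> AB | VD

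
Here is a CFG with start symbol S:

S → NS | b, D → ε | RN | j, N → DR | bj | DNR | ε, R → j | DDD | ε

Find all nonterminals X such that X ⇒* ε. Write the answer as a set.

{D, N, R}

Directly nullable (have an ε-rule): {D, N, R}.
Not nullable: S — each has a terminal in every rule's right-hand side or depends on a non-nullable symbol.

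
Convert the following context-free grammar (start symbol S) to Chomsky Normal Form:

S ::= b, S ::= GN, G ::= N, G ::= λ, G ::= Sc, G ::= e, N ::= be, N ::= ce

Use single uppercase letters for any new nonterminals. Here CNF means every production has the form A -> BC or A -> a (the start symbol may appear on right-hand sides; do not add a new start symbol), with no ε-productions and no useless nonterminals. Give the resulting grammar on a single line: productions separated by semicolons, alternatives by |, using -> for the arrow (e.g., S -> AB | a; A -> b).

Nullable: {G}; after ε-elimination: S -> N | b | GN; G -> N | e | Sc; N -> be | ce.
After unit-elimination: S -> b | GN | be | ce; G -> e | Sc | be | ce; N -> be | ce.
TERM: introduce B -> b, A -> c, C -> e and substitute in every rule of length ≥2.

S -> b | AC | BC | GN; A -> c; B -> b; C -> e; G -> e | AC | BC | SA; N -> AC | BC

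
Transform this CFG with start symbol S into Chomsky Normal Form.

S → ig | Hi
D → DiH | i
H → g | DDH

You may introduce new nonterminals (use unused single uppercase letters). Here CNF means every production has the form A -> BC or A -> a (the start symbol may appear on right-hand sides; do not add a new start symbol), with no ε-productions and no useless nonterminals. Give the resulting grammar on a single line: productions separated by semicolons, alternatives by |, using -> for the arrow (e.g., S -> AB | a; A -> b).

No ε-productions.
No unit productions to eliminate.
TERM: introduce B -> g, A -> i and substitute in every rule of length ≥2.
BIN: D -> DAH becomes D -> DC, C -> AH; H -> DDH becomes H -> DE, E -> DH.

S -> AB | HA; A -> i; B -> g; C -> AH; D -> i | DC; E -> DH; H -> g | DE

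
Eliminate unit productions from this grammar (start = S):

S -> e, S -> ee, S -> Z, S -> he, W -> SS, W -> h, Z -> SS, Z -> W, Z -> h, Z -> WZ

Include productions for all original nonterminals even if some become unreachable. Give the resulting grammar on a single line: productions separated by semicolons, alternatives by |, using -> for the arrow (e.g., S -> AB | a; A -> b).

S -> e | h | SS | WZ | ee | he; W -> h | SS; Z -> h | SS | WZ

Unit productions: S->Z, Z->W.
Unit pairs (A ⇒* B via units): (S,W), (S,Z), (Z,W).
S: inherits non-unit rules of {S, W, Z} → SS | WZ | e | ee | h | he.
W: inherits non-unit rules of {W} → SS | h.
Z: inherits non-unit rules of {W, Z} → SS | WZ | h.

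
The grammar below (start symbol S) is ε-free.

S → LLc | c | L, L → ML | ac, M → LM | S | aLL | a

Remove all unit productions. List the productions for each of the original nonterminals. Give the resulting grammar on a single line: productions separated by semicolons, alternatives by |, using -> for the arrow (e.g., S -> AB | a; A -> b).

S -> c | ML | ac | LLc; L -> ML | ac; M -> a | c | LM | ML | ac | LLc | aLL

Unit productions: M->S, S->L.
Unit pairs (A ⇒* B via units): (M,L), (M,S), (S,L).
S: inherits non-unit rules of {L, S} → LLc | ML | ac | c.
L: inherits non-unit rules of {L} → ML | ac.
M: inherits non-unit rules of {L, M, S} → LLc | LM | ML | a | aLL | ac | c.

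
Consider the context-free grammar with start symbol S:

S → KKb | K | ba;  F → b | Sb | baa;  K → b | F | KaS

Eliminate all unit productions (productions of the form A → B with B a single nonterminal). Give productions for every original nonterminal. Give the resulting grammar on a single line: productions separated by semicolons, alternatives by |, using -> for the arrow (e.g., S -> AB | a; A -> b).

Unit productions: K->F, S->K.
Unit pairs (A ⇒* B via units): (K,F), (S,F), (S,K).
S: inherits non-unit rules of {F, K, S} → KKb | KaS | Sb | b | ba | baa.
F: inherits non-unit rules of {F} → Sb | b | baa.
K: inherits non-unit rules of {F, K} → KaS | Sb | b | baa.

S -> b | Sb | ba | KKb | KaS | baa; F -> b | Sb | baa; K -> b | Sb | KaS | baa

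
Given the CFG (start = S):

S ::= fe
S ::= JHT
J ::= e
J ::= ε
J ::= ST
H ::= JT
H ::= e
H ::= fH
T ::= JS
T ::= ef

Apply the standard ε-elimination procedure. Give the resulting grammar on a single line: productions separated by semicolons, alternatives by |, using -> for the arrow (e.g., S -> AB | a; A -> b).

S -> HT | fe | JHT; H -> T | e | JT | fH; J -> e | ST; T -> S | JS | ef

Nullable set: {J}.
S -> JHT: J nullable, giving HT | JHT.
H -> JT: J nullable, giving JT | T.
Drop J -> ε.
T -> JS: J nullable, giving JS | S.
Unchanged (no nullable symbols): S -> fe; H -> e; H -> fH; J -> ST; J -> e; T -> ef.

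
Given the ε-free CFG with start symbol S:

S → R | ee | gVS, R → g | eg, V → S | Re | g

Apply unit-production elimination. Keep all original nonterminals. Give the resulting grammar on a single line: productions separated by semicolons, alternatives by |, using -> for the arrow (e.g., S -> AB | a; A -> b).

S -> g | ee | eg | gVS; R -> g | eg; V -> g | Re | ee | eg | gVS

Unit productions: S->R, V->S.
Unit pairs (A ⇒* B via units): (S,R), (V,R), (V,S).
S: inherits non-unit rules of {R, S} → ee | eg | g | gVS.
R: inherits non-unit rules of {R} → eg | g.
V: inherits non-unit rules of {R, S, V} → Re | ee | eg | g | gVS.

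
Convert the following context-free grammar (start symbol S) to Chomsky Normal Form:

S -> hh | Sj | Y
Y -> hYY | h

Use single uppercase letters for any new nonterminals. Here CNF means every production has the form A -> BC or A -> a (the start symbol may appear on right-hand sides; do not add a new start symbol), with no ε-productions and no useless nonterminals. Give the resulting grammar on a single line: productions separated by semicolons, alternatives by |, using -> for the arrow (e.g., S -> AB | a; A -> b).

S -> h | BB | BC | SA; A -> j; B -> h; C -> YY; D -> YY; Y -> h | BD

No ε-productions.
After unit-elimination: S -> h | Sj | hh | hYY; Y -> h | hYY.
TERM: introduce B -> h, A -> j and substitute in every rule of length ≥2.
BIN: S -> BYY becomes S -> BC, C -> YY; Y -> BYY becomes Y -> BD, D -> YY.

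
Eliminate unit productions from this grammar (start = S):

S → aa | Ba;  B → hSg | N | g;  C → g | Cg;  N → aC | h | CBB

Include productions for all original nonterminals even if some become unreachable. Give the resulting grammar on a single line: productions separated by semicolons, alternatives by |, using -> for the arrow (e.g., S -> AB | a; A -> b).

S -> Ba | aa; B -> g | h | aC | CBB | hSg; C -> g | Cg; N -> h | aC | CBB

Unit productions: B->N.
Unit pairs (A ⇒* B via units): (B,N).
S: inherits non-unit rules of {S} → Ba | aa.
B: inherits non-unit rules of {B, N} → CBB | aC | g | h | hSg.
C: inherits non-unit rules of {C} → Cg | g.
N: inherits non-unit rules of {N} → CBB | aC | h.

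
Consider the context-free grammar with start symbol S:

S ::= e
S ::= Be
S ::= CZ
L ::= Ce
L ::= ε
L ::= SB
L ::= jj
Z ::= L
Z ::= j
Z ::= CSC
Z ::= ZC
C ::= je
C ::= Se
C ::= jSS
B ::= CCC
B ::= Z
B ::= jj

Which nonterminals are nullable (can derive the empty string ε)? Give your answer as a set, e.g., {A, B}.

Directly nullable (have an ε-rule): {L}.
Z is nullable via Z -> L (every symbol on the right is already known nullable).
B is nullable via B -> Z (every symbol on the right is already known nullable).
Not nullable: C, S — each has a terminal in every rule's right-hand side or depends on a non-nullable symbol.

{B, L, Z}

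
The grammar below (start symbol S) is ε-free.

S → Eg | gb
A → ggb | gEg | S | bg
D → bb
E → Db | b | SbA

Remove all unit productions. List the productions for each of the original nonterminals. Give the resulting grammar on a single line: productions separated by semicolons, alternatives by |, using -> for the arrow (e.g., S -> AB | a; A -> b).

Unit productions: A->S.
Unit pairs (A ⇒* B via units): (A,S).
S: inherits non-unit rules of {S} → Eg | gb.
A: inherits non-unit rules of {A, S} → Eg | bg | gEg | gb | ggb.
D: inherits non-unit rules of {D} → bb.
E: inherits non-unit rules of {E} → Db | SbA | b.

S -> Eg | gb; A -> Eg | bg | gb | gEg | ggb; D -> bb; E -> b | Db | SbA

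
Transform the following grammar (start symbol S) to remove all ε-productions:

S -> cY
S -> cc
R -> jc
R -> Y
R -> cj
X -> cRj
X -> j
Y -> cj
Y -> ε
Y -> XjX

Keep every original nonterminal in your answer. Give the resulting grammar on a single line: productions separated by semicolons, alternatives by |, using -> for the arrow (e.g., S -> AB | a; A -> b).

S -> c | cY | cc; R -> Y | cj | jc; X -> j | cj | cRj; Y -> cj | XjX

Nullable set: {R, Y}.
S -> cY: Y nullable, giving c | cY.
R -> Y: Y nullable, giving Y.
X -> cRj: R nullable, giving cRj | cj.
Drop Y -> ε.
Unchanged (no nullable symbols): S -> cc; R -> cj; R -> jc; X -> j; Y -> XjX; Y -> cj.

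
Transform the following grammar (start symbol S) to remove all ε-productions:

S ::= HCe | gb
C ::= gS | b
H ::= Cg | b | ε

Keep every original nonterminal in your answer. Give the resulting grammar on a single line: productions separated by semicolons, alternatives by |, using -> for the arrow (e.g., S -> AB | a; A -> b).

S -> Ce | gb | HCe; C -> b | gS; H -> b | Cg

Nullable set: {H}.
S -> HCe: H nullable, giving Ce | HCe.
Drop H -> ε.
Unchanged (no nullable symbols): S -> gb; C -> b; C -> gS; H -> Cg; H -> b.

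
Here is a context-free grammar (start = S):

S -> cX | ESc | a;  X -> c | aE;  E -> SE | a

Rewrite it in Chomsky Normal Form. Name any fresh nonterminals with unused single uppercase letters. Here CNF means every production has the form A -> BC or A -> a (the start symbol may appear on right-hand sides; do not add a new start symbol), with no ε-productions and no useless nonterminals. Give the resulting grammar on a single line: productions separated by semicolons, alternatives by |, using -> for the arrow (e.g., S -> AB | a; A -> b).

S -> a | AX | EC; A -> c; B -> a; C -> SA; E -> a | SE; X -> c | BE

No ε-productions.
No unit productions to eliminate.
TERM: introduce B -> a, A -> c and substitute in every rule of length ≥2.
BIN: S -> ESA becomes S -> EC, C -> SA.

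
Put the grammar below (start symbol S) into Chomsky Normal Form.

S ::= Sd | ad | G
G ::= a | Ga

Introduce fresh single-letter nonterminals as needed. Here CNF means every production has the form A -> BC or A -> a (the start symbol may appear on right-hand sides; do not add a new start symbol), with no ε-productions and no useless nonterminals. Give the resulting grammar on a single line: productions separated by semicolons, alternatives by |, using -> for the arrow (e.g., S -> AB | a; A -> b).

No ε-productions.
After unit-elimination: S -> a | Ga | Sd | ad; G -> a | Ga.
TERM: introduce A -> a, B -> d and substitute in every rule of length ≥2.

S -> a | AB | GA | SB; A -> a; B -> d; G -> a | GA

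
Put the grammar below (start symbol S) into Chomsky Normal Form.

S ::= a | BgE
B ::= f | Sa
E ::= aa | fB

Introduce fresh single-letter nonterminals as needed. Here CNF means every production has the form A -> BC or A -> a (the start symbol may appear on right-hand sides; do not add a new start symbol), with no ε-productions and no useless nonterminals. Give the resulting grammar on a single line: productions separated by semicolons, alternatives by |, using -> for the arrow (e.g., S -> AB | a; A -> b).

S -> a | BF; A -> a; B -> f | SA; C -> f; D -> g; E -> AA | CB; F -> DE

No ε-productions.
No unit productions to eliminate.
TERM: introduce A -> a, C -> f, D -> g and substitute in every rule of length ≥2.
BIN: S -> BDE becomes S -> BF, F -> DE.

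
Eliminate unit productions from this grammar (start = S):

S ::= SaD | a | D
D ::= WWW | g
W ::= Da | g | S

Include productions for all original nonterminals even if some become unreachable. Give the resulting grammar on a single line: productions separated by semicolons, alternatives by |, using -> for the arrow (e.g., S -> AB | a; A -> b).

S -> a | g | SaD | WWW; D -> g | WWW; W -> a | g | Da | SaD | WWW

Unit productions: S->D, W->S.
Unit pairs (A ⇒* B via units): (S,D), (W,D), (W,S).
S: inherits non-unit rules of {D, S} → SaD | WWW | a | g.
D: inherits non-unit rules of {D} → WWW | g.
W: inherits non-unit rules of {D, S, W} → Da | SaD | WWW | a | g.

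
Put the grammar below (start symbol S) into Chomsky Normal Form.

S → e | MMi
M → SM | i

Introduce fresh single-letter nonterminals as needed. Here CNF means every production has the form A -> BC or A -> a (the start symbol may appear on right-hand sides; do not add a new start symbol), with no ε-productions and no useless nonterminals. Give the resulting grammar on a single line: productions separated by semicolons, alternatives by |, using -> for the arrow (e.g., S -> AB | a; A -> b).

No ε-productions.
No unit productions to eliminate.
TERM: introduce A -> i and substitute in every rule of length ≥2.
BIN: S -> MMA becomes S -> MB, B -> MA.

S -> e | MB; A -> i; B -> MA; M -> i | SM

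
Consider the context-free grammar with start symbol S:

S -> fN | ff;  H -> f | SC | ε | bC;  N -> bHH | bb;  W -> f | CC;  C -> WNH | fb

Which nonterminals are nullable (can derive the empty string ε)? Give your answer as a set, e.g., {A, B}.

{H}

Directly nullable (have an ε-rule): {H}.
Not nullable: C, N, S, W — each has a terminal in every rule's right-hand side or depends on a non-nullable symbol.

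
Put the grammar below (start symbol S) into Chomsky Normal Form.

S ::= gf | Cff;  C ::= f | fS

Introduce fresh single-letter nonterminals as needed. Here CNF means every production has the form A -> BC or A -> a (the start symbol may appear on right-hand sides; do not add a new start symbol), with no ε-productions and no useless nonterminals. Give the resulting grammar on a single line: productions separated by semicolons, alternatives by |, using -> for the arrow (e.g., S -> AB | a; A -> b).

No ε-productions.
No unit productions to eliminate.
TERM: introduce A -> f, B -> g and substitute in every rule of length ≥2.
BIN: S -> CAA becomes S -> CD, D -> AA.

S -> BA | CD; A -> f; B -> g; C -> f | AS; D -> AA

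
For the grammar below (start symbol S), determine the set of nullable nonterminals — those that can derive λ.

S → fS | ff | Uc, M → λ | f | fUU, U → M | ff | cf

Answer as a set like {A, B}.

{M, U}

Directly nullable (have an ε-rule): {M}.
U is nullable via U -> M (every symbol on the right is already known nullable).
Not nullable: S — each has a terminal in every rule's right-hand side or depends on a non-nullable symbol.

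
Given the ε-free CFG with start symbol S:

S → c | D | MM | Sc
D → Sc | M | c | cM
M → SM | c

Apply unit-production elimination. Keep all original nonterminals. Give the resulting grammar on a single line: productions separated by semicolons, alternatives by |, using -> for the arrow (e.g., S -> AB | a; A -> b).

S -> c | MM | SM | Sc | cM; D -> c | SM | Sc | cM; M -> c | SM

Unit productions: D->M, S->D.
Unit pairs (A ⇒* B via units): (D,M), (S,D), (S,M).
S: inherits non-unit rules of {D, M, S} → MM | SM | Sc | c | cM.
D: inherits non-unit rules of {D, M} → SM | Sc | c | cM.
M: inherits non-unit rules of {M} → SM | c.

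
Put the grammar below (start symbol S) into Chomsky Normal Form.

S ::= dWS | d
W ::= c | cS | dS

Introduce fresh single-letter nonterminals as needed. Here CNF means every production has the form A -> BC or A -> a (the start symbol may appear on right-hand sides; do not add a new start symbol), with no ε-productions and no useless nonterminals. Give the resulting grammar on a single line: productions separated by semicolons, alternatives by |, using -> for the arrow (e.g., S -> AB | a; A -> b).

No ε-productions.
No unit productions to eliminate.
TERM: introduce B -> c, A -> d and substitute in every rule of length ≥2.
BIN: S -> AWS becomes S -> AC, C -> WS.

S -> d | AC; A -> d; B -> c; C -> WS; W -> c | AS | BS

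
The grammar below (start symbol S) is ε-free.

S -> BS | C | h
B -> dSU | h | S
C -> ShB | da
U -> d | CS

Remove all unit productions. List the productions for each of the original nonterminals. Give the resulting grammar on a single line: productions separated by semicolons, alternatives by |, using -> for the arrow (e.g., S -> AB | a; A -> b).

S -> h | BS | da | ShB; B -> h | BS | da | ShB | dSU; C -> da | ShB; U -> d | CS

Unit productions: B->S, S->C.
Unit pairs (A ⇒* B via units): (B,C), (B,S), (S,C).
S: inherits non-unit rules of {C, S} → BS | ShB | da | h.
B: inherits non-unit rules of {B, C, S} → BS | ShB | dSU | da | h.
C: inherits non-unit rules of {C} → ShB | da.
U: inherits non-unit rules of {U} → CS | d.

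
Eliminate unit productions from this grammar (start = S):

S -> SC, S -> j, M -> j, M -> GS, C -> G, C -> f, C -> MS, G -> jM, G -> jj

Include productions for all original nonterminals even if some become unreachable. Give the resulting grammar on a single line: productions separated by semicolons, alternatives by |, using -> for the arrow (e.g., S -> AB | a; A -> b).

Unit productions: C->G.
Unit pairs (A ⇒* B via units): (C,G).
S: inherits non-unit rules of {S} → SC | j.
C: inherits non-unit rules of {C, G} → MS | f | jM | jj.
G: inherits non-unit rules of {G} → jM | jj.
M: inherits non-unit rules of {M} → GS | j.

S -> j | SC; C -> f | MS | jM | jj; G -> jM | jj; M -> j | GS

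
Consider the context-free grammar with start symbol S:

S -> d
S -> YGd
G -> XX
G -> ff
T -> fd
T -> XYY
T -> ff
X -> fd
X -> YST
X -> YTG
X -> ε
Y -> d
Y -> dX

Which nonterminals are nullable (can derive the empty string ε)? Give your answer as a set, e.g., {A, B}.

Directly nullable (have an ε-rule): {X}.
G is nullable via G -> XX (every symbol on the right is already known nullable).
Not nullable: S, T, Y — each has a terminal in every rule's right-hand side or depends on a non-nullable symbol.

{G, X}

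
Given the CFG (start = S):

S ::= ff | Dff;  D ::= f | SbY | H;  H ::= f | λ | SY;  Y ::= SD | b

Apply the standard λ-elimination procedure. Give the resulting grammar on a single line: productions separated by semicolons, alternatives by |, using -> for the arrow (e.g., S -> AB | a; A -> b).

S -> ff | Dff; D -> H | f | SbY; H -> f | SY; Y -> S | b | SD

Nullable set: {D, H}.
S -> Dff: D nullable, giving Dff | ff.
D -> H: H nullable, giving H.
Drop H -> λ.
Y -> SD: D nullable, giving S | SD.
Unchanged (no nullable symbols): S -> ff; D -> SbY; D -> f; H -> SY; H -> f; Y -> b.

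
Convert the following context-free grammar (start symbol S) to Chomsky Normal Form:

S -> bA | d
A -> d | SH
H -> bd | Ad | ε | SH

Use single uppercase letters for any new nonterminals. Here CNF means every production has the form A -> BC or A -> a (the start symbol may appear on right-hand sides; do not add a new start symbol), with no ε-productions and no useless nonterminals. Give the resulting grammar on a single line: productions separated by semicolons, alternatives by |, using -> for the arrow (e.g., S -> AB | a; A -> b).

Nullable: {H}; after ε-elimination: S -> d | bA; A -> S | d | SH; H -> S | Ad | SH | bd.
After unit-elimination: S -> d | bA; A -> d | SH | bA; H -> d | Ad | SH | bA | bd.
TERM: introduce B -> b, C -> d and substitute in every rule of length ≥2.

S -> d | BA; A -> d | BA | SH; B -> b; C -> d; H -> d | AC | BA | BC | SH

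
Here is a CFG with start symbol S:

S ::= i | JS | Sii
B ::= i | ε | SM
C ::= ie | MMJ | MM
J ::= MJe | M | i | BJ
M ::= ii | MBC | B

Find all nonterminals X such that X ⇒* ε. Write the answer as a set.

Directly nullable (have an ε-rule): {B}.
M is nullable via M -> B (every symbol on the right is already known nullable).
C is nullable via C -> MM (every symbol on the right is already known nullable).
J is nullable via J -> M (every symbol on the right is already known nullable).
Not nullable: S — each has a terminal in every rule's right-hand side or depends on a non-nullable symbol.

{B, C, J, M}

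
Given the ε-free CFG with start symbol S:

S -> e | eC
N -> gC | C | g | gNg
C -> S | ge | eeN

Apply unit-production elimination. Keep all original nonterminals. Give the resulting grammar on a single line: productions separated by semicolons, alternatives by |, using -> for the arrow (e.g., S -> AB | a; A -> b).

Unit productions: C->S, N->C.
Unit pairs (A ⇒* B via units): (C,S), (N,C), (N,S).
S: inherits non-unit rules of {S} → e | eC.
C: inherits non-unit rules of {C, S} → e | eC | eeN | ge.
N: inherits non-unit rules of {C, N, S} → e | eC | eeN | g | gC | gNg | ge.

S -> e | eC; C -> e | eC | ge | eeN; N -> e | g | eC | gC | ge | eeN | gNg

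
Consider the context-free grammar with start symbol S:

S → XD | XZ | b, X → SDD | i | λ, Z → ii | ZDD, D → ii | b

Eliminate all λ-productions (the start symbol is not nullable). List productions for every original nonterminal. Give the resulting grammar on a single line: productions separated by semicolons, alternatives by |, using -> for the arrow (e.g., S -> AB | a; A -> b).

S -> D | Z | b | XD | XZ; D -> b | ii; X -> i | SDD; Z -> ii | ZDD

Nullable set: {X}.
S -> XD: X nullable, giving D | XD.
S -> XZ: X nullable, giving XZ | Z.
Drop X -> λ.
Unchanged (no nullable symbols): S -> b; D -> b; D -> ii; X -> SDD; X -> i; Z -> ZDD; Z -> ii.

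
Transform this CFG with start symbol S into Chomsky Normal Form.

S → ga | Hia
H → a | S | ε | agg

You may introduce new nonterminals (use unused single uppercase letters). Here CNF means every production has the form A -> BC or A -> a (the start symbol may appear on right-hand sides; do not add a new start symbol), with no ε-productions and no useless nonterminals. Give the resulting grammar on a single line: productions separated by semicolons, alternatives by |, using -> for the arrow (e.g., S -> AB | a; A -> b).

Nullable: {H}; after ε-elimination: S -> ga | ia | Hia; H -> S | a | agg.
After unit-elimination: S -> ga | ia | Hia; H -> a | ga | ia | Hia | agg.
TERM: introduce B -> a, C -> g, A -> i and substitute in every rule of length ≥2.
BIN: H -> BCC becomes H -> BD, D -> CC; H -> HAB becomes H -> HE, E -> AB; S -> HAB becomes S -> HF, F -> AB.

S -> AB | CB | HF; A -> i; B -> a; C -> g; D -> CC; E -> AB; F -> AB; H -> a | AB | BD | CB | HE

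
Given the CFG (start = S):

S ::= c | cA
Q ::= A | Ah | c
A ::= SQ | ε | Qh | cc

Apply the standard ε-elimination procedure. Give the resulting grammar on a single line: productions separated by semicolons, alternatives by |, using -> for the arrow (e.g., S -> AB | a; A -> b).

Nullable set: {A, Q}.
S -> cA: A nullable, giving c | cA.
Drop A -> ε.
A -> Qh: Q nullable, giving Qh | h.
A -> SQ: Q nullable, giving S | SQ.
Q -> A: A nullable, giving A.
Q -> Ah: A nullable, giving Ah | h.
Unchanged (no nullable symbols): S -> c; A -> cc; Q -> c.

S -> c | cA; A -> S | h | Qh | SQ | cc; Q -> A | c | h | Ah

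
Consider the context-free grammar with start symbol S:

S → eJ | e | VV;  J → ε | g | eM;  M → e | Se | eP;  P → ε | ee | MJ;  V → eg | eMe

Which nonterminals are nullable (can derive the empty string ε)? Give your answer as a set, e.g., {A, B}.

{J, P}

Directly nullable (have an ε-rule): {J, P}.
Not nullable: M, S, V — each has a terminal in every rule's right-hand side or depends on a non-nullable symbol.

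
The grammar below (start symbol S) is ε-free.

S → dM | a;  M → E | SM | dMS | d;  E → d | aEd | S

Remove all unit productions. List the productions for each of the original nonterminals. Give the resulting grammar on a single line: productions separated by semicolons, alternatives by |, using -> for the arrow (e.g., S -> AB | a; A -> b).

Unit productions: E->S, M->E.
Unit pairs (A ⇒* B via units): (E,S), (M,E), (M,S).
S: inherits non-unit rules of {S} → a | dM.
E: inherits non-unit rules of {E, S} → a | aEd | d | dM.
M: inherits non-unit rules of {E, M, S} → SM | a | aEd | d | dM | dMS.

S -> a | dM; E -> a | d | dM | aEd; M -> a | d | SM | dM | aEd | dMS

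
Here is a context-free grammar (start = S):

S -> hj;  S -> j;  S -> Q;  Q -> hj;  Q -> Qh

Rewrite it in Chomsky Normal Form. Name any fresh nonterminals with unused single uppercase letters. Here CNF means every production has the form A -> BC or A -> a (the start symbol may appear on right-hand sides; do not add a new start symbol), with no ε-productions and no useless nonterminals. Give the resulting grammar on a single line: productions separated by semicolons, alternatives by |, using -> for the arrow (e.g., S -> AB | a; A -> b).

No ε-productions.
After unit-elimination: S -> j | Qh | hj; Q -> Qh | hj.
TERM: introduce A -> h, B -> j and substitute in every rule of length ≥2.

S -> j | AB | QA; A -> h; B -> j; Q -> AB | QA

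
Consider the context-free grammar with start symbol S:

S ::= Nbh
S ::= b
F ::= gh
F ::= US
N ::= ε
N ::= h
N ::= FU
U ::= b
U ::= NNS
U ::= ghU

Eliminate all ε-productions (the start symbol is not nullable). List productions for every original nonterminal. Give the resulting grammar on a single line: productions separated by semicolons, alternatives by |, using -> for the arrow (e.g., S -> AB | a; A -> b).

S -> b | bh | Nbh; F -> US | gh; N -> h | FU; U -> S | b | NS | NNS | ghU

Nullable set: {N}.
S -> Nbh: N nullable, giving Nbh | bh.
Drop N -> ε.
U -> NNS: N, N nullable, giving NNS | NS | S.
Unchanged (no nullable symbols): S -> b; F -> US; F -> gh; N -> FU; N -> h; U -> b; U -> ghU.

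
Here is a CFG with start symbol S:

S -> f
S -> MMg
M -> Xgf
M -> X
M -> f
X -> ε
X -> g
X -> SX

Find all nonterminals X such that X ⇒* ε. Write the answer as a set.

Directly nullable (have an ε-rule): {X}.
M is nullable via M -> X (every symbol on the right is already known nullable).
Not nullable: S — each has a terminal in every rule's right-hand side or depends on a non-nullable symbol.

{M, X}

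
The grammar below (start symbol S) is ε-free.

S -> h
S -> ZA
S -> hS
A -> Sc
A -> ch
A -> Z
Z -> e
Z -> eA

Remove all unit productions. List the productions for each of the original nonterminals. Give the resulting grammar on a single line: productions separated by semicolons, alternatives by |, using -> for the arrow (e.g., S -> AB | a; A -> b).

Unit productions: A->Z.
Unit pairs (A ⇒* B via units): (A,Z).
S: inherits non-unit rules of {S} → ZA | h | hS.
A: inherits non-unit rules of {A, Z} → Sc | ch | e | eA.
Z: inherits non-unit rules of {Z} → e | eA.

S -> h | ZA | hS; A -> e | Sc | ch | eA; Z -> e | eA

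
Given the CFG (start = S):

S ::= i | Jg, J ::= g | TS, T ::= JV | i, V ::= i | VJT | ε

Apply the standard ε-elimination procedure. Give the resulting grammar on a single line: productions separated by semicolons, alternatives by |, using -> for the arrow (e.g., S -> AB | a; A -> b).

S -> i | Jg; J -> g | TS; T -> J | i | JV; V -> i | JT | VJT

Nullable set: {V}.
T -> JV: V nullable, giving J | JV.
Drop V -> ε.
V -> VJT: V nullable, giving JT | VJT.
Unchanged (no nullable symbols): S -> Jg; S -> i; J -> TS; J -> g; T -> i; V -> i.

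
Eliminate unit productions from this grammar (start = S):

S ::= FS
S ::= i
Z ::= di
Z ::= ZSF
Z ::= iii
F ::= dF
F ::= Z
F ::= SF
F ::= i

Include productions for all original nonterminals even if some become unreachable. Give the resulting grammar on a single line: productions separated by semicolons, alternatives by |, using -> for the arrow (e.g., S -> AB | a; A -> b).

S -> i | FS; F -> i | SF | dF | di | ZSF | iii; Z -> di | ZSF | iii

Unit productions: F->Z.
Unit pairs (A ⇒* B via units): (F,Z).
S: inherits non-unit rules of {S} → FS | i.
F: inherits non-unit rules of {F, Z} → SF | ZSF | dF | di | i | iii.
Z: inherits non-unit rules of {Z} → ZSF | di | iii.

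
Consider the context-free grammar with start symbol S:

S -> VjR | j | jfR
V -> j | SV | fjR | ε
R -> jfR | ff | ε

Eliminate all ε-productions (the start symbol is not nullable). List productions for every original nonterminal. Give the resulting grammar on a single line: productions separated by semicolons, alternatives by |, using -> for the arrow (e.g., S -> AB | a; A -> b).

Nullable set: {R, V}.
S -> VjR: V, R nullable, giving Vj | VjR | j | jR.
S -> jfR: R nullable, giving jf | jfR.
Drop R -> ε.
R -> jfR: R nullable, giving jf | jfR.
Drop V -> ε.
V -> SV: V nullable, giving S | SV.
V -> fjR: R nullable, giving fj | fjR.
Unchanged (no nullable symbols): S -> j; R -> ff; V -> j.

S -> j | Vj | jR | jf | VjR | jfR; R -> ff | jf | jfR; V -> S | j | SV | fj | fjR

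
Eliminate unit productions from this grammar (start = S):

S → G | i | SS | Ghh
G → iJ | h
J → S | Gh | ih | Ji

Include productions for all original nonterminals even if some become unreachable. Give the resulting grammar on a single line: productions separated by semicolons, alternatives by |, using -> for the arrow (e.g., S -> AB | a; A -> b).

Unit productions: J->S, S->G.
Unit pairs (A ⇒* B via units): (J,G), (J,S), (S,G).
S: inherits non-unit rules of {G, S} → Ghh | SS | h | i | iJ.
G: inherits non-unit rules of {G} → h | iJ.
J: inherits non-unit rules of {G, J, S} → Gh | Ghh | Ji | SS | h | i | iJ | ih.

S -> h | i | SS | iJ | Ghh; G -> h | iJ; J -> h | i | Gh | Ji | SS | iJ | ih | Ghh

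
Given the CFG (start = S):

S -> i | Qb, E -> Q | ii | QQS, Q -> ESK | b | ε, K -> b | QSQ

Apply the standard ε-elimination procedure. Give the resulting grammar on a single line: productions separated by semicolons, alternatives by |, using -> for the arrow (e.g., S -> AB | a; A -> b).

S -> b | i | Qb; E -> Q | S | QS | ii | QQS; K -> S | b | QS | SQ | QSQ; Q -> b | SK | ESK

Nullable set: {E, Q}.
S -> Qb: Q nullable, giving Qb | b.
E -> Q: Q nullable, giving Q.
E -> QQS: Q, Q nullable, giving QQS | QS | S.
K -> QSQ: Q, Q nullable, giving QS | QSQ | S | SQ.
Drop Q -> ε.
Q -> ESK: E nullable, giving ESK | SK.
Unchanged (no nullable symbols): S -> i; E -> ii; K -> b; Q -> b.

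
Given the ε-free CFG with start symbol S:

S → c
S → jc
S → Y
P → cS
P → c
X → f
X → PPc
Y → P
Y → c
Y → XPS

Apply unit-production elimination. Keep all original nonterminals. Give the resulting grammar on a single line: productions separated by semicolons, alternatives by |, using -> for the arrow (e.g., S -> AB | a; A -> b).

Unit productions: S->Y, Y->P.
Unit pairs (A ⇒* B via units): (S,P), (S,Y), (Y,P).
S: inherits non-unit rules of {P, S, Y} → XPS | c | cS | jc.
P: inherits non-unit rules of {P} → c | cS.
X: inherits non-unit rules of {X} → PPc | f.
Y: inherits non-unit rules of {P, Y} → XPS | c | cS.

S -> c | cS | jc | XPS; P -> c | cS; X -> f | PPc; Y -> c | cS | XPS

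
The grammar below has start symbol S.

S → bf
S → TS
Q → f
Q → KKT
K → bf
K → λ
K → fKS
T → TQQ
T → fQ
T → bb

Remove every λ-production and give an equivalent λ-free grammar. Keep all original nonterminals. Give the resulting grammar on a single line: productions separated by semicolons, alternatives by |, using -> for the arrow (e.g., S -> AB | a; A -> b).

Nullable set: {K}.
Drop K -> λ.
K -> fKS: K nullable, giving fKS | fS.
Q -> KKT: K, K nullable, giving KKT | KT | T.
Unchanged (no nullable symbols): S -> TS; S -> bf; K -> bf; Q -> f; T -> TQQ; T -> bb; T -> fQ.

S -> TS | bf; K -> bf | fS | fKS; Q -> T | f | KT | KKT; T -> bb | fQ | TQQ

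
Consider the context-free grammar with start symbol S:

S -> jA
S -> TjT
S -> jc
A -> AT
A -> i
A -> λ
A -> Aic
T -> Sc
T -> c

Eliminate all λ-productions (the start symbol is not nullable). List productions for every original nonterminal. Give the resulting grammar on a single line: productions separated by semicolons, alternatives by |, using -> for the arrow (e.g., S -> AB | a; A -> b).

S -> j | jA | jc | TjT; A -> T | i | AT | ic | Aic; T -> c | Sc

Nullable set: {A}.
S -> jA: A nullable, giving j | jA.
Drop A -> λ.
A -> AT: A nullable, giving AT | T.
A -> Aic: A nullable, giving Aic | ic.
Unchanged (no nullable symbols): S -> TjT; S -> jc; A -> i; T -> Sc; T -> c.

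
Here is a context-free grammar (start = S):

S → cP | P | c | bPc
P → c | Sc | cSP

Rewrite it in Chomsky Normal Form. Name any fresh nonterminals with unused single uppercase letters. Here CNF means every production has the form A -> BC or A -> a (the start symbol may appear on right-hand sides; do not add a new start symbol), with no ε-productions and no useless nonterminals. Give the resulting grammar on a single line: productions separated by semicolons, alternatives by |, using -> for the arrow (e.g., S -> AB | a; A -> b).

No ε-productions.
After unit-elimination: S -> c | Sc | cP | bPc | cSP; P -> c | Sc | cSP.
TERM: introduce B -> b, A -> c and substitute in every rule of length ≥2.
BIN: P -> ASP becomes P -> AC, C -> SP; S -> ASP becomes S -> AD, D -> SP; S -> BPA becomes S -> BE, E -> PA.

S -> c | AD | AP | BE | SA; A -> c; B -> b; C -> SP; D -> SP; E -> PA; P -> c | AC | SA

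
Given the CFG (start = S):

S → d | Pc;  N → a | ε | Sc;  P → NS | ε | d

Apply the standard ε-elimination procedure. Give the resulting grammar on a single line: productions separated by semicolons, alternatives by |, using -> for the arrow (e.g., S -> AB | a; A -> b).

Nullable set: {N, P}.
S -> Pc: P nullable, giving Pc | c.
Drop N -> ε.
Drop P -> ε.
P -> NS: N nullable, giving NS | S.
Unchanged (no nullable symbols): S -> d; N -> Sc; N -> a; P -> d.

S -> c | d | Pc; N -> a | Sc; P -> S | d | NS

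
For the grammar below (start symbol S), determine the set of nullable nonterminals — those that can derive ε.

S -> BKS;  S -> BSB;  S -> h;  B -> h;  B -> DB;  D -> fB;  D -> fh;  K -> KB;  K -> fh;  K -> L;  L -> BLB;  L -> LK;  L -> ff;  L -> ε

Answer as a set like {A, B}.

Directly nullable (have an ε-rule): {L}.
K is nullable via K -> L (every symbol on the right is already known nullable).
Not nullable: B, D, S — each has a terminal in every rule's right-hand side or depends on a non-nullable symbol.

{K, L}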